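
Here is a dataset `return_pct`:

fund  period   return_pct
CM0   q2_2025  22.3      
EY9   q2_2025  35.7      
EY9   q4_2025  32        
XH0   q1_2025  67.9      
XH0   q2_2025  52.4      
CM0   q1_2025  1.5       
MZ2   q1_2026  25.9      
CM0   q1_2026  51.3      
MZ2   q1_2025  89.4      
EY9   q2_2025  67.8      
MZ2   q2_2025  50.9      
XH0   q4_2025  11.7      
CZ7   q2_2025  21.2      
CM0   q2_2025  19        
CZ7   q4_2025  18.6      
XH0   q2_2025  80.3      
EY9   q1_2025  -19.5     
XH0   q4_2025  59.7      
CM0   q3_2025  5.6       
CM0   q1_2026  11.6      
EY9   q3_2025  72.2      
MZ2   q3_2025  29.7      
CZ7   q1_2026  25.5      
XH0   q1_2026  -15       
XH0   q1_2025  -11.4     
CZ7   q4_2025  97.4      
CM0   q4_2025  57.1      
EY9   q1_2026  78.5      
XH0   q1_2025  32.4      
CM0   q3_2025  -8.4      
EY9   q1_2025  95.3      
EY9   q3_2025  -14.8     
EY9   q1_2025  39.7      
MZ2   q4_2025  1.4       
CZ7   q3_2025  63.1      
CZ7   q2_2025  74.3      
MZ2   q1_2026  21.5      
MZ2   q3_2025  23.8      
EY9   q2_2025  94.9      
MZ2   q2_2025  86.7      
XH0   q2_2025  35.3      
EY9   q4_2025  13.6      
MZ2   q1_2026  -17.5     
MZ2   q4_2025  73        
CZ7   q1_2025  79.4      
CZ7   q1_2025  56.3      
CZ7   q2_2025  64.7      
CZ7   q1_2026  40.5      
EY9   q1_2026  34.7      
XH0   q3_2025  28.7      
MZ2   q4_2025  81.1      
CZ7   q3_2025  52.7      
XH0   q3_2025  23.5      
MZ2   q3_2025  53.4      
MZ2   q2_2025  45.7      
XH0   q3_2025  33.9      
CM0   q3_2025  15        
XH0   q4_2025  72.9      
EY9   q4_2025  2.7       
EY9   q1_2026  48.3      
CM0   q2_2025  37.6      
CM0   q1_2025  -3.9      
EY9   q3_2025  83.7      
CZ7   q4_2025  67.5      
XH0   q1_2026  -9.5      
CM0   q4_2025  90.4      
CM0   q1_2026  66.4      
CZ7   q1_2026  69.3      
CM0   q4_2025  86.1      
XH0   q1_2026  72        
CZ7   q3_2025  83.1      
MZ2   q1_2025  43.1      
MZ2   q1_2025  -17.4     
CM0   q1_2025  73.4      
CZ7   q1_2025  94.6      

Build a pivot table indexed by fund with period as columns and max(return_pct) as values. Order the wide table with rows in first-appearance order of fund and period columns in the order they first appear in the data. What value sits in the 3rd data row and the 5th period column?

With rows in first-appearance order of fund, row 3 is fund=XH0. period columns in first-appearance order: q2_2025, q4_2025, q1_2025, q1_2026, q3_2025; column 5 is q3_2025.
Long rows with fund=XH0, period=q3_2025: max(28.7, 23.5, 33.9) = 33.9.

33.9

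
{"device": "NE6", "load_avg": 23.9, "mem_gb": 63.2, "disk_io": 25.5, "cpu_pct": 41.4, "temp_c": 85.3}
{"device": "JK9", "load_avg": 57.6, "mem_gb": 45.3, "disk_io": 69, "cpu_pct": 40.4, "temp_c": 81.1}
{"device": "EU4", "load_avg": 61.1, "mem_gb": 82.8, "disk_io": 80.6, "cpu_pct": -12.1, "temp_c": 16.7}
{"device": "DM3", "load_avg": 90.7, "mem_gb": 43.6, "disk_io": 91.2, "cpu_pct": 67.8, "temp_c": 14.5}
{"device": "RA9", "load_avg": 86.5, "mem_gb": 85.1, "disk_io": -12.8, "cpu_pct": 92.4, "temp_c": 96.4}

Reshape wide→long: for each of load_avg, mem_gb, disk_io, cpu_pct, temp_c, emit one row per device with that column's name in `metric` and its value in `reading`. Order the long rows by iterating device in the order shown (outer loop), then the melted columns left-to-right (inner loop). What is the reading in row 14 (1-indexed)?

-12.1

25 rows total (5 × 5). Row 14: index ⌊(14-1)/5⌋ = 2 into device → EU4; (14-1) mod 5 = 3 into the melted columns → cpu_pct.
So row 14 is (EU4, cpu_pct, -12.1); reading = -12.1.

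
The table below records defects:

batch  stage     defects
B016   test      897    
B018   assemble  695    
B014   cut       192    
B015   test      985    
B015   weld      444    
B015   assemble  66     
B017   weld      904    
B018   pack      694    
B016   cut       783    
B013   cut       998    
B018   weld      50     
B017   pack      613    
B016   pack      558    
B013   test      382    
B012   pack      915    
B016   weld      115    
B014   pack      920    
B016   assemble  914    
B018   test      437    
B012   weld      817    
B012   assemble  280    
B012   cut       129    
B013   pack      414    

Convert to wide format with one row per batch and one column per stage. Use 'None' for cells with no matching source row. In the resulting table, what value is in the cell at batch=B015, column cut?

No long-format row has batch=B015 and stage=cut, so the cell is None.

None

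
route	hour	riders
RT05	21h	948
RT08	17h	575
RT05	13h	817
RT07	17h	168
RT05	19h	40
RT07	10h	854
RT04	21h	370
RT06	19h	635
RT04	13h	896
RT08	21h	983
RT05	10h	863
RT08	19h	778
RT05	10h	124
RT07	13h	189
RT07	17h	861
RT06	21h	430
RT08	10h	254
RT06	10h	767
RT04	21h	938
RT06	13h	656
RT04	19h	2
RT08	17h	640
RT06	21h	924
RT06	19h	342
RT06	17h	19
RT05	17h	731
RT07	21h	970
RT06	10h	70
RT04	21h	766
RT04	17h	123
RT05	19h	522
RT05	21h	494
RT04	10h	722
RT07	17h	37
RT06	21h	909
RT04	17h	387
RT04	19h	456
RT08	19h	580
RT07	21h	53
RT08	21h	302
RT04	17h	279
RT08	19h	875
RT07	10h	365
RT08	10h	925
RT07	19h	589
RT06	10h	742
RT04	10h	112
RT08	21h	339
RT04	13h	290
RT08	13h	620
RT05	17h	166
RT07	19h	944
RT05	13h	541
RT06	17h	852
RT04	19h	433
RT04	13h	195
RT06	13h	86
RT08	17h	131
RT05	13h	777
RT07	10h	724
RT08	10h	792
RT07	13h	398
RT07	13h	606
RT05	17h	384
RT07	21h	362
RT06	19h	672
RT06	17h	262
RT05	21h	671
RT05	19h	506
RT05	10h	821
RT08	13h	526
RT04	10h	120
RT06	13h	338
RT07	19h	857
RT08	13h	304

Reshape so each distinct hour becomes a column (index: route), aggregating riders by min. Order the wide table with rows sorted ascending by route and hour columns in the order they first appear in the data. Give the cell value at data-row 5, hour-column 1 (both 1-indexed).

302

With rows sorted ascending by route, row 5 is route=RT08. hour columns in first-appearance order: 21h, 17h, 13h, 19h, 10h; column 1 is 21h.
Long rows with route=RT08, hour=21h: min(983, 302, 339) = 302.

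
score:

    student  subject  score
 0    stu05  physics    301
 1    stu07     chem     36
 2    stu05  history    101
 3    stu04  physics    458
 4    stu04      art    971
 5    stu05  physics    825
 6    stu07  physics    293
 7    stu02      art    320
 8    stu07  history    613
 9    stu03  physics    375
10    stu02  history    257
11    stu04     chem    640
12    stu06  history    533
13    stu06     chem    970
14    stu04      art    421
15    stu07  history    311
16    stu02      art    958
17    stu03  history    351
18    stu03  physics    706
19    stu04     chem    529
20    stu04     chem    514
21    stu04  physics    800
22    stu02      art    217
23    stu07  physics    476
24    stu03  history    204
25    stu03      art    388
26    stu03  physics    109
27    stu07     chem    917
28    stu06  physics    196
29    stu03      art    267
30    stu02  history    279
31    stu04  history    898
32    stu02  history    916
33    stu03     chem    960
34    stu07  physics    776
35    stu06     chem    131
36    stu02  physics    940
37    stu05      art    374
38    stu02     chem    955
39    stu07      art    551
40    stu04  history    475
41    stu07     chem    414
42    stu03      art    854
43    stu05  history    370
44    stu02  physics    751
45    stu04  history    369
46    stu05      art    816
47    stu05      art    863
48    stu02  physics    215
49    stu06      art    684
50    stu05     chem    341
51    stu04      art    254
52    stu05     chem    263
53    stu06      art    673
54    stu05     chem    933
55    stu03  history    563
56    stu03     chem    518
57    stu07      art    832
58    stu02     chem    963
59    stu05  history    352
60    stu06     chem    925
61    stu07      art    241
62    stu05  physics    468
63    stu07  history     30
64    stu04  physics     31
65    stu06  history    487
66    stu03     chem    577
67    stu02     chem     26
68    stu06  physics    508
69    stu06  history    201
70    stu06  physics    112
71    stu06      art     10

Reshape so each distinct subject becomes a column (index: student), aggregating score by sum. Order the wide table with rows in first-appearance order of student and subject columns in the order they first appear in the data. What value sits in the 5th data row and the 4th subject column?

With rows in first-appearance order of student, row 5 is student=stu03. subject columns in first-appearance order: physics, chem, history, art; column 4 is art.
Long rows with student=stu03, subject=art: 388 + 267 + 854 = 1509.

1509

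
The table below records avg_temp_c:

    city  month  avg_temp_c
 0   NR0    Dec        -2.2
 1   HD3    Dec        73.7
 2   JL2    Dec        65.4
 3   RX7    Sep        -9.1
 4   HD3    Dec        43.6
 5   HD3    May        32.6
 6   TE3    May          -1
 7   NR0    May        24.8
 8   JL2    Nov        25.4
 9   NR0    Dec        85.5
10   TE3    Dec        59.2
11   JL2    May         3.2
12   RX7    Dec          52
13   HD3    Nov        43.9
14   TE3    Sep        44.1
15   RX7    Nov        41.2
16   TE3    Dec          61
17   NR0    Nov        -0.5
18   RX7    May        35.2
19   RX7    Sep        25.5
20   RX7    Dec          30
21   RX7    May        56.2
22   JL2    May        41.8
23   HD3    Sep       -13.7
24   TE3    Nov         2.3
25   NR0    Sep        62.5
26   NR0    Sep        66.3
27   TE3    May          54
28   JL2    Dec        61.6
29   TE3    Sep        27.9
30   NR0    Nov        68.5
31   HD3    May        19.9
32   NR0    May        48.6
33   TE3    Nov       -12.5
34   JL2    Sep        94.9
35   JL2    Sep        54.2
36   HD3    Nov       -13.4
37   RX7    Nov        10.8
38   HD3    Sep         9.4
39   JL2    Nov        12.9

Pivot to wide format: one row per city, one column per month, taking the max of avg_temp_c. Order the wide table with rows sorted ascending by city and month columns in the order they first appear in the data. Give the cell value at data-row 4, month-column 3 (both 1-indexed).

With rows sorted ascending by city, row 4 is city=RX7. month columns in first-appearance order: Dec, Sep, May, Nov; column 3 is May.
Long rows with city=RX7, month=May: max(35.2, 56.2) = 56.2.

56.2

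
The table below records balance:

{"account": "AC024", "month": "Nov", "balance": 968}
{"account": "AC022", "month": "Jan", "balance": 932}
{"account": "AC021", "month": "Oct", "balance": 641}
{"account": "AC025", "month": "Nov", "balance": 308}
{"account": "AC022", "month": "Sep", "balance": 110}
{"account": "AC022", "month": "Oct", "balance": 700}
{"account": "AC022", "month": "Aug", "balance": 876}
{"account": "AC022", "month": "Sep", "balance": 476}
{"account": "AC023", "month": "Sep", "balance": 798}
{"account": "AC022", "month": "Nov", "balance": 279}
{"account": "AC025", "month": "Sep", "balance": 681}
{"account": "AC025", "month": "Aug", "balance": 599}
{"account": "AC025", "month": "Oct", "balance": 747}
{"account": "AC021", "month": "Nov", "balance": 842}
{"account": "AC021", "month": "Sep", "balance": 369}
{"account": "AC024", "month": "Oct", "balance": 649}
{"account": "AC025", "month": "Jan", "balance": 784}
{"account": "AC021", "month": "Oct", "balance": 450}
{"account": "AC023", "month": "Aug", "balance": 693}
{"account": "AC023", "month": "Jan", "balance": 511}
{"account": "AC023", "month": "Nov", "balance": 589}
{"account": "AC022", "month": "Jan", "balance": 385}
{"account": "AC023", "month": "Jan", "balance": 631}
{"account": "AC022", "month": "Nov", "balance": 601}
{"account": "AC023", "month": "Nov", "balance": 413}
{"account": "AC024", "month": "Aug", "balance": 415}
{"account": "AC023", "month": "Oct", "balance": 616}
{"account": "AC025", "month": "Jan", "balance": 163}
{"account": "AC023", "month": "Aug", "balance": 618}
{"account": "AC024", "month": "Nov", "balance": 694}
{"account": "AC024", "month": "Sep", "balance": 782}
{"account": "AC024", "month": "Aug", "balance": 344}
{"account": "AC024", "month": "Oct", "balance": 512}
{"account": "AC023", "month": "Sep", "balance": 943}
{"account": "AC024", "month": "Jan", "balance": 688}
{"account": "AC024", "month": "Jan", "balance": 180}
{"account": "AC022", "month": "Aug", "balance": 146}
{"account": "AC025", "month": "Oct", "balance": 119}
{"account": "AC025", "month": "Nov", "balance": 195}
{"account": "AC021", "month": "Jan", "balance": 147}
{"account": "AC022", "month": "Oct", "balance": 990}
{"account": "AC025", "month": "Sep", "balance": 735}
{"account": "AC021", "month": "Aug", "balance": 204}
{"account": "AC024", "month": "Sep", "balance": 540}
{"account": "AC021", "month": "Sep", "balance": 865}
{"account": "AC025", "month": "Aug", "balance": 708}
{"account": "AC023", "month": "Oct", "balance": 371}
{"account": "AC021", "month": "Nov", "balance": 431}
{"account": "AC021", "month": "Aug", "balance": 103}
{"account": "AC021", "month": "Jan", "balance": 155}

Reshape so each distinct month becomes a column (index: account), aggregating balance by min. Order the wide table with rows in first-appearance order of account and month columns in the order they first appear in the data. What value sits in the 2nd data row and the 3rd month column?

700

With rows in first-appearance order of account, row 2 is account=AC022. month columns in first-appearance order: Nov, Jan, Oct, Sep, Aug; column 3 is Oct.
Long rows with account=AC022, month=Oct: min(700, 990) = 700.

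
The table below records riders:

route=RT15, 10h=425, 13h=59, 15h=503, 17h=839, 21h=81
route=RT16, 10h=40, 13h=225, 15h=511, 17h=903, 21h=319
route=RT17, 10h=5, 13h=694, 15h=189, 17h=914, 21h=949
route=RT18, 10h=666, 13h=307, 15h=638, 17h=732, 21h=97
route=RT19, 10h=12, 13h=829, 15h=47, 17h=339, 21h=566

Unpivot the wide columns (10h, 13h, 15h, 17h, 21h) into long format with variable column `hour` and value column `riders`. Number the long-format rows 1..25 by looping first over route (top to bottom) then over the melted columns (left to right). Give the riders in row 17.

307

25 rows total (5 × 5). Row 17: index ⌊(17-1)/5⌋ = 3 into route → RT18; (17-1) mod 5 = 1 into the melted columns → 13h.
So row 17 is (RT18, 13h, 307); riders = 307.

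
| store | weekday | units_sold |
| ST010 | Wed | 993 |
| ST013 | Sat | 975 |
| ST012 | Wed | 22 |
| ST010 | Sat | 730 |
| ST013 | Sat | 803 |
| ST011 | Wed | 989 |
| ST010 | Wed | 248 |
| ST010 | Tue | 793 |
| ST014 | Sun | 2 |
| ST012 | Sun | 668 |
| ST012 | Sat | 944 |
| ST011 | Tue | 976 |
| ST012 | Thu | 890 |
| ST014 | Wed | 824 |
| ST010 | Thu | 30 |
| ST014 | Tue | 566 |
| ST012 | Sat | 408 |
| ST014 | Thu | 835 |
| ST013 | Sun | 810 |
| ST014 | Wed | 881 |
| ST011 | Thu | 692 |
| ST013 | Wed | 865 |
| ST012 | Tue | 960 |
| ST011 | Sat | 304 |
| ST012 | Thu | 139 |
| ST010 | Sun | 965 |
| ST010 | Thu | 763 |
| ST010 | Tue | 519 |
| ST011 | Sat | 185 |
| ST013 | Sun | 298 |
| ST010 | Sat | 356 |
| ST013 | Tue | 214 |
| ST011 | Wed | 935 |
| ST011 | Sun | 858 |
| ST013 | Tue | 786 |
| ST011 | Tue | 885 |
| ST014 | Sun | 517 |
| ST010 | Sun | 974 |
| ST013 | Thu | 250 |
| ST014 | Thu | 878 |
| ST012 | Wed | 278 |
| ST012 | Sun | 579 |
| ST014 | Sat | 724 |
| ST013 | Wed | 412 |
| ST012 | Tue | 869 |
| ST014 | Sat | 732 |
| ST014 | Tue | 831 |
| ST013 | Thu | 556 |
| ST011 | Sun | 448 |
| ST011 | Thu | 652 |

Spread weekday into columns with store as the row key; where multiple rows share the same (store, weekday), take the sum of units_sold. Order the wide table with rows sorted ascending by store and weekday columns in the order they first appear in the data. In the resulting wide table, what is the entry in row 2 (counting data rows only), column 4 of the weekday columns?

With rows sorted ascending by store, row 2 is store=ST011. weekday columns in first-appearance order: Wed, Sat, Tue, Sun, Thu; column 4 is Sun.
Long rows with store=ST011, weekday=Sun: 858 + 448 = 1306.

1306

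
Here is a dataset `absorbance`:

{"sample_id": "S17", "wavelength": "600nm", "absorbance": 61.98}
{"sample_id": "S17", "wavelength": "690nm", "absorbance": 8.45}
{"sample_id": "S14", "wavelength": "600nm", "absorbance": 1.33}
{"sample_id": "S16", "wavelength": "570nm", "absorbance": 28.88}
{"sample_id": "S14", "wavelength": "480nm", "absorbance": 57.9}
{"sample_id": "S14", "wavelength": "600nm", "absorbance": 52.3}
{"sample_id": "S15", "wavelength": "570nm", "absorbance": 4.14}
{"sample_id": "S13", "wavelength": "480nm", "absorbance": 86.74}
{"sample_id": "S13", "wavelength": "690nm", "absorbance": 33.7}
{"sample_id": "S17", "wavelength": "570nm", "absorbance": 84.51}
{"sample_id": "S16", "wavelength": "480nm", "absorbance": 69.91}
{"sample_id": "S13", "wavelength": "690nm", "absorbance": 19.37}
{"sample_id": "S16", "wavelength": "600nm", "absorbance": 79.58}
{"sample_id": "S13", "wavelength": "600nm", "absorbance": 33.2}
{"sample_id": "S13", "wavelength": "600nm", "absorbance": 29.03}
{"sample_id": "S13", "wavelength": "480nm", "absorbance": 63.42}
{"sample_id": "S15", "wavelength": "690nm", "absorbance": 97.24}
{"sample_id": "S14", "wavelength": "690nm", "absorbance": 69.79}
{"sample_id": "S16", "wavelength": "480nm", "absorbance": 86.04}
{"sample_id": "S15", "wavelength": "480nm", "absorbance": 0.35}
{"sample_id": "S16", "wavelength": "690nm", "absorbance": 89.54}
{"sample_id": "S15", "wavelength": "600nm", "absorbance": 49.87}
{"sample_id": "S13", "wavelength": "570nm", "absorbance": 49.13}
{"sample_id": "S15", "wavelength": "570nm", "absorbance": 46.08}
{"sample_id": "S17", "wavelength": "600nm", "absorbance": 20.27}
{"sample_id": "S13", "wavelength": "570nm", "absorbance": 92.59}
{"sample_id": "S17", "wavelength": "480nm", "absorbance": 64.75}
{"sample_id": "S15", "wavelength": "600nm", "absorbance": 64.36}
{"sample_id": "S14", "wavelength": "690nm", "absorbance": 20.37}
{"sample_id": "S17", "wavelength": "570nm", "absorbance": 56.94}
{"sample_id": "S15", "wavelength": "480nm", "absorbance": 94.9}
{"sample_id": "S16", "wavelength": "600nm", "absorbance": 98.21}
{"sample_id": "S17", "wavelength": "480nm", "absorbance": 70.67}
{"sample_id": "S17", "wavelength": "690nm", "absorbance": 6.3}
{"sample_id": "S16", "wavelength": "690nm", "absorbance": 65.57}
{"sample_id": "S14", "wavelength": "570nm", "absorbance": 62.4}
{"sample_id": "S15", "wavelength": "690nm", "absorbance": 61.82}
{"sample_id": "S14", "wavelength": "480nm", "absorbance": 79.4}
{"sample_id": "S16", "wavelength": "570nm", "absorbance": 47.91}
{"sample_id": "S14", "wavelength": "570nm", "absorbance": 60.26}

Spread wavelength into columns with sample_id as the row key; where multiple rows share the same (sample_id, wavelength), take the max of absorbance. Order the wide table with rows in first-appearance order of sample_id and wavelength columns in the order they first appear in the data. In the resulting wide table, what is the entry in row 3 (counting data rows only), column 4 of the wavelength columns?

86.04

With rows in first-appearance order of sample_id, row 3 is sample_id=S16. wavelength columns in first-appearance order: 600nm, 690nm, 570nm, 480nm; column 4 is 480nm.
Long rows with sample_id=S16, wavelength=480nm: max(69.91, 86.04) = 86.04.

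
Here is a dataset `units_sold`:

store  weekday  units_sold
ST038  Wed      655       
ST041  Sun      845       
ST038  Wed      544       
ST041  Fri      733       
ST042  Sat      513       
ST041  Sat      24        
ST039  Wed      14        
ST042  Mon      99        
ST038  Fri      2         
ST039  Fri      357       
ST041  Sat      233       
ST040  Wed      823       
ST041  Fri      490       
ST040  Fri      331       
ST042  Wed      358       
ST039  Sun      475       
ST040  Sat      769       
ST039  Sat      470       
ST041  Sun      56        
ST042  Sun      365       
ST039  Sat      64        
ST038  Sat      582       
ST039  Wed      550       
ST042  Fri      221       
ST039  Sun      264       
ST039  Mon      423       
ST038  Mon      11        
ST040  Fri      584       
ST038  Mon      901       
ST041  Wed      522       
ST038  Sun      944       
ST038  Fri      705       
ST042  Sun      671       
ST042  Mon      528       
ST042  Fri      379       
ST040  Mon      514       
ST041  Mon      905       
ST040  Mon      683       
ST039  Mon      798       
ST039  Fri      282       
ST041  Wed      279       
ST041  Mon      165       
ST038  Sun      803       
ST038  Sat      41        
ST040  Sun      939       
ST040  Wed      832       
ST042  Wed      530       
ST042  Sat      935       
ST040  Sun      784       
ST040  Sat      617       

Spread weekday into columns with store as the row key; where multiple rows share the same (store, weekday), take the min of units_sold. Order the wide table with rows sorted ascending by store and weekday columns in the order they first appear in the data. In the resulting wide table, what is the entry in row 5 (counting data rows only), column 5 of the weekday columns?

99

With rows sorted ascending by store, row 5 is store=ST042. weekday columns in first-appearance order: Wed, Sun, Fri, Sat, Mon; column 5 is Mon.
Long rows with store=ST042, weekday=Mon: min(99, 528) = 99.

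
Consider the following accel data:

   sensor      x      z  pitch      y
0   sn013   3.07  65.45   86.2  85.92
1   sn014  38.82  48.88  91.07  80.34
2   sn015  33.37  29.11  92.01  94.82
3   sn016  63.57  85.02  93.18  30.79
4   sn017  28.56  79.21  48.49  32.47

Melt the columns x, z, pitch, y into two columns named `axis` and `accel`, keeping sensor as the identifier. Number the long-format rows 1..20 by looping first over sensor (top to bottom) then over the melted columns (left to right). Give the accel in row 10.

20 rows total (5 × 4). Row 10: index ⌊(10-1)/4⌋ = 2 into sensor → sn015; (10-1) mod 4 = 1 into the melted columns → z.
So row 10 is (sn015, z, 29.11); accel = 29.11.

29.11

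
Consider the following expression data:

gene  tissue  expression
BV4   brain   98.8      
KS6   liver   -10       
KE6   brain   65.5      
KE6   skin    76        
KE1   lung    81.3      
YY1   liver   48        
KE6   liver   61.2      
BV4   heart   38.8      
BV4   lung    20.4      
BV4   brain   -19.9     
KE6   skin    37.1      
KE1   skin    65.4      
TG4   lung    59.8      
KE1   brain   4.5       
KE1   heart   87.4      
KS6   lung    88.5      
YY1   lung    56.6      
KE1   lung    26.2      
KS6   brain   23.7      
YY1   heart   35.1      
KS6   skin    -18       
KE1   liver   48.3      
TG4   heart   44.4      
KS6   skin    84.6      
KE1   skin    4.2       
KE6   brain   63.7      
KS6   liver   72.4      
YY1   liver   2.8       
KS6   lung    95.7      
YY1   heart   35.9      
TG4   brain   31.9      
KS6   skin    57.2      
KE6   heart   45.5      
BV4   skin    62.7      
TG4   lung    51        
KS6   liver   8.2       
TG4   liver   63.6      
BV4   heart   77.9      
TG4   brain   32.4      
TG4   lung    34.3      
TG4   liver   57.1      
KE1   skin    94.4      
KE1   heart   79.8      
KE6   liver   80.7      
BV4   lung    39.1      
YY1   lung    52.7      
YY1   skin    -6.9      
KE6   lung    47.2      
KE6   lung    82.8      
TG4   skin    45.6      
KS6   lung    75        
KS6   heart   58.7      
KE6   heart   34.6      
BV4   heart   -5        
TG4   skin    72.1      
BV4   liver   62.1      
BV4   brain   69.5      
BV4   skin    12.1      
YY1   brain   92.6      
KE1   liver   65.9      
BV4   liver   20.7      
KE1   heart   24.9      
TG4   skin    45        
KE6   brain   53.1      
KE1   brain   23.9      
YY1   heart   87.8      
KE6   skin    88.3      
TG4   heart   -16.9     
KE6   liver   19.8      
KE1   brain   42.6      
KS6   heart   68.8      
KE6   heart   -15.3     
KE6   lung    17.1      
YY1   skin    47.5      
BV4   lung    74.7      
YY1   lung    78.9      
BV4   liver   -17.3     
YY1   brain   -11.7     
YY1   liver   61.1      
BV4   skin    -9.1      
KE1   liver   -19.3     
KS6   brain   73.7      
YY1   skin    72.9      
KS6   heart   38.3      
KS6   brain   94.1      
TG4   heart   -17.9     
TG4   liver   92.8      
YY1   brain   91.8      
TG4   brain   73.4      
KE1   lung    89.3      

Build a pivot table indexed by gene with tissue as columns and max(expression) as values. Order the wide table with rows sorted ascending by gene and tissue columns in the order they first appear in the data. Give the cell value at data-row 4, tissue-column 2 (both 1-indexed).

72.4

With rows sorted ascending by gene, row 4 is gene=KS6. tissue columns in first-appearance order: brain, liver, skin, lung, heart; column 2 is liver.
Long rows with gene=KS6, tissue=liver: max(-10, 72.4, 8.2) = 72.4.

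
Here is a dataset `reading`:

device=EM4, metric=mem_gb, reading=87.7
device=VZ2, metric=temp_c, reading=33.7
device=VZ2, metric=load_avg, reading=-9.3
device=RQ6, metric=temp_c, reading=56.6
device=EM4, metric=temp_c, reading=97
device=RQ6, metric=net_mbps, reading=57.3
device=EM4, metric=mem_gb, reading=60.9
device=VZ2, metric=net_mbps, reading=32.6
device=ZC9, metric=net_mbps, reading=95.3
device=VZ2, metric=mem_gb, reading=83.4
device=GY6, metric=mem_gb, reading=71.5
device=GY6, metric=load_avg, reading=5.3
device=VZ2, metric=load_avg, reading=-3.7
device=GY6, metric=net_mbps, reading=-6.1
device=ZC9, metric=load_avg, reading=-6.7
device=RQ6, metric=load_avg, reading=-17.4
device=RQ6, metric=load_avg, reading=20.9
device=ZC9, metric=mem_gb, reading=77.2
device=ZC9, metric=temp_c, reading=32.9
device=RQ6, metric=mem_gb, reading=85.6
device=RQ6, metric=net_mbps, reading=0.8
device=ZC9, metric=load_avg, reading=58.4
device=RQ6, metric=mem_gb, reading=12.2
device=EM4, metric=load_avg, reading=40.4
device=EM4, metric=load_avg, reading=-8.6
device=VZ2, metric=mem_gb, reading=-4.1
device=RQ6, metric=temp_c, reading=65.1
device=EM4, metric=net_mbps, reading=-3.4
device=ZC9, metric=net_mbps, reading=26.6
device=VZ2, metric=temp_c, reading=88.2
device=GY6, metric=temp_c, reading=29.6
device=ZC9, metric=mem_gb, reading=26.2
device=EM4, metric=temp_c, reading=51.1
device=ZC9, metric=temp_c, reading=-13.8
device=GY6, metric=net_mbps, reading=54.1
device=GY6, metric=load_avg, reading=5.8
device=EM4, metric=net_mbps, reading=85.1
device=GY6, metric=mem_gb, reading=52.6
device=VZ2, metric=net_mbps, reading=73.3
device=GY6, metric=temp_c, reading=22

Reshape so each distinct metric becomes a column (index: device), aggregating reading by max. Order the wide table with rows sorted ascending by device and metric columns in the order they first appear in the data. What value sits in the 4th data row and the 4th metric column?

73.3

With rows sorted ascending by device, row 4 is device=VZ2. metric columns in first-appearance order: mem_gb, temp_c, load_avg, net_mbps; column 4 is net_mbps.
Long rows with device=VZ2, metric=net_mbps: max(32.6, 73.3) = 73.3.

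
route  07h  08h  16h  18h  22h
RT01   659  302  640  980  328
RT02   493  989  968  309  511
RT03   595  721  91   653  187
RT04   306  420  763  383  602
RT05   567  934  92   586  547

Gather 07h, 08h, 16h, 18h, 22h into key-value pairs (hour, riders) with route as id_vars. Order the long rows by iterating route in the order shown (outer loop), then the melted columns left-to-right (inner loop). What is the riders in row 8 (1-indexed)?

968

25 rows total (5 × 5). Row 8: index ⌊(8-1)/5⌋ = 1 into route → RT02; (8-1) mod 5 = 2 into the melted columns → 16h.
So row 8 is (RT02, 16h, 968); riders = 968.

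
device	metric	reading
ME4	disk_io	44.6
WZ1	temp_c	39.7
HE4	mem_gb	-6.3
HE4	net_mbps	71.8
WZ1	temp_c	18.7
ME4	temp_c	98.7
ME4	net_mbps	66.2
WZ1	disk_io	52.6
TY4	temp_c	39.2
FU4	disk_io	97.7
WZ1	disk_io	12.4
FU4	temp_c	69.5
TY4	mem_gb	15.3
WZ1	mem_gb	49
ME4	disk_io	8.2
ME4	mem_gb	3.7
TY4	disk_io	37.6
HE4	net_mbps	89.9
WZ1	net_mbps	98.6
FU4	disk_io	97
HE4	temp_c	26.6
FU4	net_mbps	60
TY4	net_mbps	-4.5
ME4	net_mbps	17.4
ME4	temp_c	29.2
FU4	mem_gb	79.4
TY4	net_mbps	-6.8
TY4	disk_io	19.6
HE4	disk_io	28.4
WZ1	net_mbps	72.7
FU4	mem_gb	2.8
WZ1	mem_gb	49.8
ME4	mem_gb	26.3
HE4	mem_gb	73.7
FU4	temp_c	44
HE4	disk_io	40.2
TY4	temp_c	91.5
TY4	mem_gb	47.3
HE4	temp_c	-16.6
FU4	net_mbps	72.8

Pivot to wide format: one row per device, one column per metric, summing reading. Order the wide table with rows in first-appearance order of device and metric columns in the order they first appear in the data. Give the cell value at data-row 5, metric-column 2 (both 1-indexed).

With rows in first-appearance order of device, row 5 is device=FU4. metric columns in first-appearance order: disk_io, temp_c, mem_gb, net_mbps; column 2 is temp_c.
Long rows with device=FU4, metric=temp_c: 69.5 + 44 = 113.5.

113.5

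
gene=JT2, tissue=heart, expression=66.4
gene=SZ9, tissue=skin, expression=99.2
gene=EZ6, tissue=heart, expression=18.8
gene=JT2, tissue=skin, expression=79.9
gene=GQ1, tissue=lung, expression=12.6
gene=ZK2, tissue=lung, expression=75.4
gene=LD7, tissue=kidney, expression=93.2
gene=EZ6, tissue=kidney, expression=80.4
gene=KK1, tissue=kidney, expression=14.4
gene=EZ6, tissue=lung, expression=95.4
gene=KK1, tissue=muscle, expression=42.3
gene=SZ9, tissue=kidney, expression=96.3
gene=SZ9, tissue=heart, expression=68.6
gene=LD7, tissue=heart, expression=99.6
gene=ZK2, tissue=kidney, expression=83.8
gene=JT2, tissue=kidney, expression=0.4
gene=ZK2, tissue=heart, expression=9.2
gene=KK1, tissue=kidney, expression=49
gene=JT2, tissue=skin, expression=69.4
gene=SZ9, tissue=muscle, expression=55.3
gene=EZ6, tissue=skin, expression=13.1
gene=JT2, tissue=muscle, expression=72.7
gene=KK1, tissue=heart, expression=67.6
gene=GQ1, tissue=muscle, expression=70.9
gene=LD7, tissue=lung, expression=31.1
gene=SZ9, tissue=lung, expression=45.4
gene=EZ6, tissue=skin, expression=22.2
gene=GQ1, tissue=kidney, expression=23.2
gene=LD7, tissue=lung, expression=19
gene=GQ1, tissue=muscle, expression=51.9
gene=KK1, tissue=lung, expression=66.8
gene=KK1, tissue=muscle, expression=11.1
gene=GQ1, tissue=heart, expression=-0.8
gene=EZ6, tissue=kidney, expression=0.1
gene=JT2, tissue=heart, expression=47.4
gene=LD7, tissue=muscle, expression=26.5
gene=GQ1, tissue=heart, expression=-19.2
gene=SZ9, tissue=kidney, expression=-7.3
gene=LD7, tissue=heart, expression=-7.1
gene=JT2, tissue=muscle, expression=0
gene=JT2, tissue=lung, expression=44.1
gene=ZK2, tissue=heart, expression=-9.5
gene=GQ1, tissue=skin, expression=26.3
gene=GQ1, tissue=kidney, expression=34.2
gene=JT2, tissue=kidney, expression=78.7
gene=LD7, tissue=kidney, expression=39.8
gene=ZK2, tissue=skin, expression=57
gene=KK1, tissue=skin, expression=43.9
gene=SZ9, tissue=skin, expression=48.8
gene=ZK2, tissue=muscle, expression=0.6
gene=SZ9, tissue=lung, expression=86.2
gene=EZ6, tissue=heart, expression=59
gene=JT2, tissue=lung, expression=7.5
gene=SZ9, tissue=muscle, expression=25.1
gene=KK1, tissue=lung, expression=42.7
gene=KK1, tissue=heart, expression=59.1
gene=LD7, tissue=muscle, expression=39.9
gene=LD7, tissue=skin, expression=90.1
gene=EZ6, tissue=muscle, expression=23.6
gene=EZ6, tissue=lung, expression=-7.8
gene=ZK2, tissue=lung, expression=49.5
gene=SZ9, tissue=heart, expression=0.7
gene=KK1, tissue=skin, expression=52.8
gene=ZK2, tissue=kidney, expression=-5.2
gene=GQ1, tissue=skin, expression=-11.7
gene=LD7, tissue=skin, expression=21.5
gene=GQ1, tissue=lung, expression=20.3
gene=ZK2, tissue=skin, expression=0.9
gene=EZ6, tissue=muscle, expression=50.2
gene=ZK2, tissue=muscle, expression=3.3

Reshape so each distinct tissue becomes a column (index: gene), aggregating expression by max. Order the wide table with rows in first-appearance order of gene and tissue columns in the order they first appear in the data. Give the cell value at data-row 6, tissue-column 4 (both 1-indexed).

With rows in first-appearance order of gene, row 6 is gene=LD7. tissue columns in first-appearance order: heart, skin, lung, kidney, muscle; column 4 is kidney.
Long rows with gene=LD7, tissue=kidney: max(93.2, 39.8) = 93.2.

93.2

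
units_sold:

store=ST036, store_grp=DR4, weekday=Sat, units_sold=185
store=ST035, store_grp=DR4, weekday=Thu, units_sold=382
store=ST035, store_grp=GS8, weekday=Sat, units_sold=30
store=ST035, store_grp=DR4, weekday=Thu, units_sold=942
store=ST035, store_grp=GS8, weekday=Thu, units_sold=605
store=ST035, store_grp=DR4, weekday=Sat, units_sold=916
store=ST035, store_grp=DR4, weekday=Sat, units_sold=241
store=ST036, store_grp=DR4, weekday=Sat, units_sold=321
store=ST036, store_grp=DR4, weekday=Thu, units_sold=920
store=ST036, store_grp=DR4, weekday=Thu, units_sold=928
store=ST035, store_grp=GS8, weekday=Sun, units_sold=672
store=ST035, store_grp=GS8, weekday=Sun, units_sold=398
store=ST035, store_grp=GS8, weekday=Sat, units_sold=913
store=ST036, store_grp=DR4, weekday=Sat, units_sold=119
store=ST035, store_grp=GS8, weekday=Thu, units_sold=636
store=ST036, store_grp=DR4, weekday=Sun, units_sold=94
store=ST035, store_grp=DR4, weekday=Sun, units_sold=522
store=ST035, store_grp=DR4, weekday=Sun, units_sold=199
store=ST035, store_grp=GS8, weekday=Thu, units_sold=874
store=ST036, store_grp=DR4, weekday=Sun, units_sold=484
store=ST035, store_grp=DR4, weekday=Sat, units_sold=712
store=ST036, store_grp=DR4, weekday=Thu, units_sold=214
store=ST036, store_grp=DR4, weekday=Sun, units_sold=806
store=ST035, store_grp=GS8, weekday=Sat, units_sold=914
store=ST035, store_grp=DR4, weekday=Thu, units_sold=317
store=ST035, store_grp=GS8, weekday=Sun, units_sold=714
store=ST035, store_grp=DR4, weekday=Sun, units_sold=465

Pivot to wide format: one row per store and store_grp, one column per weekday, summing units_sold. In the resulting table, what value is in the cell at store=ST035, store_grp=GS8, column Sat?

Rows with store=ST035, store_grp=GS8 and weekday=Sat: units_sold values are 30, 913, 914.
30 + 913 + 914 = 1857.

1857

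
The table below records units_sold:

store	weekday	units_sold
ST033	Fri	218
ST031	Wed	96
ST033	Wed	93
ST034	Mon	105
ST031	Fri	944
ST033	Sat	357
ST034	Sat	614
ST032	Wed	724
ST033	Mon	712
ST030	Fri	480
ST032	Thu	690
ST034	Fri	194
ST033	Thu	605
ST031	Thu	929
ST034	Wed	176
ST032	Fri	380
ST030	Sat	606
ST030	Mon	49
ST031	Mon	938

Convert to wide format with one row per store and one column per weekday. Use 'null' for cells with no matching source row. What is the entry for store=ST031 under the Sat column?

No long-format row has store=ST031 and weekday=Sat, so the cell is null.

null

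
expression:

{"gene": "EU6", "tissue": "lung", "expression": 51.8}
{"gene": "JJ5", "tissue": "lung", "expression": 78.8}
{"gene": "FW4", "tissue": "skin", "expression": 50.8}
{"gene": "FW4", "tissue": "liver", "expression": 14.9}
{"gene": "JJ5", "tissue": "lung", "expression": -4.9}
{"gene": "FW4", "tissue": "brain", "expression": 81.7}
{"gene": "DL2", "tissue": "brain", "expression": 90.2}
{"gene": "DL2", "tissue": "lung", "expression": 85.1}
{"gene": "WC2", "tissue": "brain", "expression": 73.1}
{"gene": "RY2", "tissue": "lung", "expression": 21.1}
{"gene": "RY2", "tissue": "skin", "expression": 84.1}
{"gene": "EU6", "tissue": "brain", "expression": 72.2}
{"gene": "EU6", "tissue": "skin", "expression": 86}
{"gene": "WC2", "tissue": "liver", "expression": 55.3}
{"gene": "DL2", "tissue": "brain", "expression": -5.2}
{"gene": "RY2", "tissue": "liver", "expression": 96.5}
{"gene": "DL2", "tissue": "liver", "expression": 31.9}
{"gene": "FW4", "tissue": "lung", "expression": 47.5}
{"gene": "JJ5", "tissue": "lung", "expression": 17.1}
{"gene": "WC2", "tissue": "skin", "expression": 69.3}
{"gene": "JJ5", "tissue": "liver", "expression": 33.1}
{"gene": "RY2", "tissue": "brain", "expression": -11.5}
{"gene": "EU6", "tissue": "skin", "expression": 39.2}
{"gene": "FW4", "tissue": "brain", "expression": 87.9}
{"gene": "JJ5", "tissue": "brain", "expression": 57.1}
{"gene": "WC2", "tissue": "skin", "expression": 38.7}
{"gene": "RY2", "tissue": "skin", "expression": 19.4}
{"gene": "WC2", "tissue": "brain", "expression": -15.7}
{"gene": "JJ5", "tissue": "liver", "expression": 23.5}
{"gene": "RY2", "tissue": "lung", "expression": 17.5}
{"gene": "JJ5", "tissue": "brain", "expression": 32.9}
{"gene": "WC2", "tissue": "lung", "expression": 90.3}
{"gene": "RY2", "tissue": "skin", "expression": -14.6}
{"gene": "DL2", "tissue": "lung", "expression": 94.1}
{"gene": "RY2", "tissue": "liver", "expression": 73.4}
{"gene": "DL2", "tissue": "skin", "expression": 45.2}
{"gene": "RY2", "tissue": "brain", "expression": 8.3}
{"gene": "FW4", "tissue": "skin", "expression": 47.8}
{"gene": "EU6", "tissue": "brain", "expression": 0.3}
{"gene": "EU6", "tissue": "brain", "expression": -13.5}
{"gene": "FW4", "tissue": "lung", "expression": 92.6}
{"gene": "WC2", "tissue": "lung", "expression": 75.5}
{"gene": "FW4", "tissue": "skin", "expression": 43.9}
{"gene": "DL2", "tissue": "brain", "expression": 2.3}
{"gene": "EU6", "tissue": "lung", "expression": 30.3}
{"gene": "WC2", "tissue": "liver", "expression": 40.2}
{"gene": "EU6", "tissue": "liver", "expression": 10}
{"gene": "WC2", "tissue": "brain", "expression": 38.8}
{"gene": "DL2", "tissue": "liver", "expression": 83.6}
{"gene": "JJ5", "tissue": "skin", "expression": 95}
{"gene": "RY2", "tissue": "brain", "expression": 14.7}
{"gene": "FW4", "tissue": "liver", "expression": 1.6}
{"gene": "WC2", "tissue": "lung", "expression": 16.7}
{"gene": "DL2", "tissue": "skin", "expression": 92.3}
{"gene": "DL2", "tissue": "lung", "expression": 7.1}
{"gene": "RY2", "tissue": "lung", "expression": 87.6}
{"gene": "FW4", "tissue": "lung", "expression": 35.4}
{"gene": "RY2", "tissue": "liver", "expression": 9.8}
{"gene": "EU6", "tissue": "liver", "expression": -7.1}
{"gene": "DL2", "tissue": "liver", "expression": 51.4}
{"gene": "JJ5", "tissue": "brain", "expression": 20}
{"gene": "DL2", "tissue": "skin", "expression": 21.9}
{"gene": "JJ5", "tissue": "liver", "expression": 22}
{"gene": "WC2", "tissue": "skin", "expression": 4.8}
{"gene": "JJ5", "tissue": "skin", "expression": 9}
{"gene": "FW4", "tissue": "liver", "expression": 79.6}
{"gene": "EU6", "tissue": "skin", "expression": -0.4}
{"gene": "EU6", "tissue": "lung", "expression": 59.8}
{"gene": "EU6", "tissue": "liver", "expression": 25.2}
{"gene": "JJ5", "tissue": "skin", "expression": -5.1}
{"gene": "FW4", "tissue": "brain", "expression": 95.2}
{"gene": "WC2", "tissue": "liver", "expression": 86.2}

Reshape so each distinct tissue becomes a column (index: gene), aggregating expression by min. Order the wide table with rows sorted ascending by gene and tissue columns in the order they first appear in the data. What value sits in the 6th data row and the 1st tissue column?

With rows sorted ascending by gene, row 6 is gene=WC2. tissue columns in first-appearance order: lung, skin, liver, brain; column 1 is lung.
Long rows with gene=WC2, tissue=lung: min(90.3, 75.5, 16.7) = 16.7.

16.7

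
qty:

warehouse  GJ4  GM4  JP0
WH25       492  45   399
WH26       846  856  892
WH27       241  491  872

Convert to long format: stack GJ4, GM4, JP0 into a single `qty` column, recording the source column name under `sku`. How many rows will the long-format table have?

9

3 warehouse values × 3 melted columns = 9 rows.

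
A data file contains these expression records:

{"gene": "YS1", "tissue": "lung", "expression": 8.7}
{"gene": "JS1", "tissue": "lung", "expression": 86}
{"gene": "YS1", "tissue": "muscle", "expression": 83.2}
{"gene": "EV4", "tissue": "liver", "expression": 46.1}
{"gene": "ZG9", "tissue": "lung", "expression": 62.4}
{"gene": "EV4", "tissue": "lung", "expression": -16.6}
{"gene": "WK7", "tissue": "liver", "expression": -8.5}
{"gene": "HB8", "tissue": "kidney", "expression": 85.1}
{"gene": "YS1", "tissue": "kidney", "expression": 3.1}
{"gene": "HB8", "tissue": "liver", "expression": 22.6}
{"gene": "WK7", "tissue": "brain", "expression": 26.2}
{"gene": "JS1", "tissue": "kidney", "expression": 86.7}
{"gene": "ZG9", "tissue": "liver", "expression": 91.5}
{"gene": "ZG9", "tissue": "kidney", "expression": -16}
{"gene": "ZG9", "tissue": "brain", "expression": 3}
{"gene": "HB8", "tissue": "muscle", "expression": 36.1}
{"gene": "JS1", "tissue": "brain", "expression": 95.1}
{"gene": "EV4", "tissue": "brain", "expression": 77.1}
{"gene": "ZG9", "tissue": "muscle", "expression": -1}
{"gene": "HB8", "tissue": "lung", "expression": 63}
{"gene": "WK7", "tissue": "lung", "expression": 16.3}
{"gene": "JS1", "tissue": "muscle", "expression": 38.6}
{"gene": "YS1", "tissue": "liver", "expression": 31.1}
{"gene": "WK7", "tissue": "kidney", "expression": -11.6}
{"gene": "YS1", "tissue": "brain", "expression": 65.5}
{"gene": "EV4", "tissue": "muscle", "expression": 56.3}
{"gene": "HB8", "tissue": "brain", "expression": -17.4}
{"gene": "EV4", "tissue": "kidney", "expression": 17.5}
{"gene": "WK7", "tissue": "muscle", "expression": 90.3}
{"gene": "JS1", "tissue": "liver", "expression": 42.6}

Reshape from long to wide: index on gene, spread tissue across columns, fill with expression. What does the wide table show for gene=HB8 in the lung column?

63

Wide layout: rows indexed by gene, columns are the 5 distinct tissue values (lung, muscle, liver, kidney, brain).
Cell (gene=HB8, tissue=lung) draws from the long row where gene=HB8 and tissue=lung, which has expression=63.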